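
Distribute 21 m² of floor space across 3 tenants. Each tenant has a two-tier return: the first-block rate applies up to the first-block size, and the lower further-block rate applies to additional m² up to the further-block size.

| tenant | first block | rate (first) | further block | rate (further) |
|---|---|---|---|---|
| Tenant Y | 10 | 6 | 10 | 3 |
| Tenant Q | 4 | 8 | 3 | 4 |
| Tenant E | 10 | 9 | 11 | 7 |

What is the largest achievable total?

171

Rank every tier by rate: Tenant E/first 9 > Tenant Q/first 8 > Tenant E/second 7 > Tenant Y/first 6 > Tenant Q/second 4 > Tenant Y/second 3.
Fill Tenant E first block (10 at 9) → 11 left.
Tenant Q/first (8): +4 → 7 left.
Tenant E/second: +7 of 11 at 7; pool empty.
Total = 9×10 + 8×4 + 7×7 = 171.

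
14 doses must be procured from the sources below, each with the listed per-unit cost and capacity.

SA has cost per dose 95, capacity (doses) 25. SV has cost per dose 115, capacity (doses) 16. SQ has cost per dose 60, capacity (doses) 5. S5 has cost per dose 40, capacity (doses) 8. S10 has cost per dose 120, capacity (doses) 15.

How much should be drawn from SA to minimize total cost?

1

Fill from the cheapest source first.
Take 8 from S5 at 40 → need 6 more.
SQ at 60: take all 5 doses → 1 still needed.
SA (95): take the remaining 1 → done.
SV, S10: unused.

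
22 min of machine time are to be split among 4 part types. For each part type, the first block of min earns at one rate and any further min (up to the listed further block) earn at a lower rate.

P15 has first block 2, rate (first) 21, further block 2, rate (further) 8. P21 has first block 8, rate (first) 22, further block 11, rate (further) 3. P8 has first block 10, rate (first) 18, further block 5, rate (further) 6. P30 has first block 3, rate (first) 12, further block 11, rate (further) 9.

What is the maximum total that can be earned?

422

Rank every tier by rate: P21/first 22 > P15/first 21 > P8/first 18 > P30/first 12 > P30/second 9 > P15/second 8 > P8/second 6 > P21/second 3.
Fill P21 first block (8 at 22) ; 14 left.
P15 first at 21: fill all 2 ; 12 left.
P8 first at 18: fill all 10 ; 2 left.
P30 first at 12: only 2 left, fill 2.
Total = 22×8 + 21×2 + 18×10 + 12×2 = 422.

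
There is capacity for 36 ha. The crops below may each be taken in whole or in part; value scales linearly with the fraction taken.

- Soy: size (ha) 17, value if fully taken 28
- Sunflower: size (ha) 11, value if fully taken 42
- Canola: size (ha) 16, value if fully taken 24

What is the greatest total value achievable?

Sort by value density: Sunflower 42/11≈3.82, Soy 28/17≈1.65, Canola 24/16≈1.5.
Take all of Sunflower (11 ha, value 42) — 25 ha left.
All 17 ha of Soy fit (value 28) — 8 remain.
8 ha left: a 8/16 share of Canola gives 24×8/16 = 12.
Total value = 82.

82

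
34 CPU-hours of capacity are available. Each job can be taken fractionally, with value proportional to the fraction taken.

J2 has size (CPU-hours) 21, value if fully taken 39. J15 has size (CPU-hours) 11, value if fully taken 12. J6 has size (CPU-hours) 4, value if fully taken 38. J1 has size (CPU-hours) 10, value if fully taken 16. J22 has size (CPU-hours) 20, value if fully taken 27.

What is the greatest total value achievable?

91.4

Sort by value density: J6 38/4≈9.5, J2 39/21≈1.86, J1 16/10≈1.6, J22 27/20≈1.35, J15 12/11≈1.09.
Take all of J6 (4 CPU-hours, value 38) — 30 CPU-hours left.
Take all of J2 (21 CPU-hours, value 39) — 9 CPU-hours left.
Only 9 CPU-hours remain; take 9/10 of J1 for value 16×9/10 = 14.4.
Total value = 91.4.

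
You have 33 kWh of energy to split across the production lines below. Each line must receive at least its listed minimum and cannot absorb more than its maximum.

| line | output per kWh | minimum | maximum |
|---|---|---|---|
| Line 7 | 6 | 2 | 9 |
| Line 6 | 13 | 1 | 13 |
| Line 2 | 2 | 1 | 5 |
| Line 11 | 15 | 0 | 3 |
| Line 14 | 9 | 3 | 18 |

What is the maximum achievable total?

354

Meeting every minimum uses 2+1+1+0+3 = 7 kWh, leaving 26.
Order the production lines by output per kWh: Line 11 15 > Line 6 13 > Line 14 9 > Line 7 6 > Line 2 2.
Line 11: +3 to 3 (cap) ; 23 left.
Line 6: +12 to 13 (cap) ; 11 left.
Only 11 left; Line 14 takes them to reach 14.
Total = 6×2 + 13×13 + 2×1 + 15×3 + 9×14 = 354.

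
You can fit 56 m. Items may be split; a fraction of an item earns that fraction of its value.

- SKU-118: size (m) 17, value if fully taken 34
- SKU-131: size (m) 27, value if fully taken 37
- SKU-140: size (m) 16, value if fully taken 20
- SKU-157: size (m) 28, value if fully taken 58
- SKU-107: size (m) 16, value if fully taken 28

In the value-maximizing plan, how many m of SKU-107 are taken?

Rank by value-to-size ratio: SKU-157 58/28≈2.07, SKU-118 34/17≈2, SKU-107 28/16≈1.75, SKU-131 37/27≈1.37, SKU-140 20/16≈1.25.
All 28 m of SKU-157 fit (value 58) ; 28 remain.
Take all of SKU-118 (17 m, value 34) ; 11 m left.
Fill the last 11 m with part of SKU-107: 11/16 of it earns 19.25.

11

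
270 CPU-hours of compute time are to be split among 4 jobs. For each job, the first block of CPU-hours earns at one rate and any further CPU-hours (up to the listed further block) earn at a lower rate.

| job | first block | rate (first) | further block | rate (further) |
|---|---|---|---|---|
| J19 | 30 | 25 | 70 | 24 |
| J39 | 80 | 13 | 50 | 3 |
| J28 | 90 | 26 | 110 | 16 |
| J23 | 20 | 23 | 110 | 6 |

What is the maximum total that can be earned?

6190

Order all 8 blocks by rate: J28/T1 26 > J19/T1 25 > J19/T2 24 > J23/T1 23 > J28/T2 16 > J39/T1 13 > J23/T2 6 > J39/T2 3.
J28 T1 at 26: fill all 90 — 180 left.
J19 T1 at 25: fill all 30 — 150 left.
J19/T2 (24): +70 — 80 left.
J23 T1 at 23: fill all 20 — 60 left.
J28/T2: +60 of 110 at 16; pool empty.
Total = 26×90 + 25×30 + 24×70 + 23×20 + 16×60 = 6190.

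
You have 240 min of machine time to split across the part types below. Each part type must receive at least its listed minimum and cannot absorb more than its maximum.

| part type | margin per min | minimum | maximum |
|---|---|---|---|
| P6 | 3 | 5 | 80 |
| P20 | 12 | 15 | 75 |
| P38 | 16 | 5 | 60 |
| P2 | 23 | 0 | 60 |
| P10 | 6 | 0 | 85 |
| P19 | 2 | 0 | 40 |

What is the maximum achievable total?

3495

Meeting every minimum uses 5+15+5+0+0+0 = 25 min, leaving 215.
Highest margin per min first: P2 23 > P38 16 > P20 12 > P10 6 > P6 3 > P19 2.
P2 takes 60 more to reach its cap of 60 ; 155 left.
Give P38 55 more to hit its cap of 60 ; 100 left.
P20: +60 to 75 (cap) ; 40 left.
Only 40 left; P10 takes them to reach 40.
Total = 3×5 + 12×75 + 16×60 + 23×60 + 6×40 = 3495.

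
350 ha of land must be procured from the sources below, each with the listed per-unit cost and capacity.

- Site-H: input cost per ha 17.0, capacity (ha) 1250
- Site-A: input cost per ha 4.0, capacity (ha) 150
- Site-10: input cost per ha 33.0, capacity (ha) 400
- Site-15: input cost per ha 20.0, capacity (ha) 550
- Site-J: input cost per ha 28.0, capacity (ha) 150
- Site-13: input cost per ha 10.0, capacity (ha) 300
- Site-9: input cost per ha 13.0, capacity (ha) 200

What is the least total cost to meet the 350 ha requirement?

Fill from the cheapest source first.
Site-A (4.0): use full 150 ; 200 ha to go.
Take 200 from Site-13 at 10.0 to finish.
Site-9, Site-H, Site-15, Site-J, Site-10: unused.
Cost = 150×4.0 + 200×10.0 = 2600.

2600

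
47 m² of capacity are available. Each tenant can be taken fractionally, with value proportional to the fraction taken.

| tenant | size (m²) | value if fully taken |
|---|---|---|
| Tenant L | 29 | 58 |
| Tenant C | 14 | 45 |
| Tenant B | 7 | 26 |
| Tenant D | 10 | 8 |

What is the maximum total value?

123

Best value per unit of size first: Tenant B 26/7≈3.71, Tenant C 45/14≈3.21, Tenant L 58/29≈2, Tenant D 8/10≈0.8.
Take all of Tenant B (7 m², value 26) → 40 m² left.
All 14 m² of Tenant C fit (value 45) → 26 remain.
26 m² left: a 26/29 share of Tenant L gives 58×26/29 = 52.
Total value = 123.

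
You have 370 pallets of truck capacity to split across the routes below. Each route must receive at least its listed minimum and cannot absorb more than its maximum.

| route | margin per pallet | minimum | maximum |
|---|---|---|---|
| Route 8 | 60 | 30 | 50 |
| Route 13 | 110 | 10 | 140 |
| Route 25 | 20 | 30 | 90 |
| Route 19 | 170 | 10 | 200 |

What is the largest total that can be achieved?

48500

Meeting every minimum uses 30+10+30+10 = 80 pallets, leaving 290.
Rank by margin per pallet: Route 19 170 > Route 13 110 > Route 8 60 > Route 25 20.
Route 19: +190 to 200 (cap) ; 100 left.
Route 13: +100 (room for 130) → 110. Pool exhausted.
Total = 60×30 + 110×110 + 20×30 + 170×200 = 48500.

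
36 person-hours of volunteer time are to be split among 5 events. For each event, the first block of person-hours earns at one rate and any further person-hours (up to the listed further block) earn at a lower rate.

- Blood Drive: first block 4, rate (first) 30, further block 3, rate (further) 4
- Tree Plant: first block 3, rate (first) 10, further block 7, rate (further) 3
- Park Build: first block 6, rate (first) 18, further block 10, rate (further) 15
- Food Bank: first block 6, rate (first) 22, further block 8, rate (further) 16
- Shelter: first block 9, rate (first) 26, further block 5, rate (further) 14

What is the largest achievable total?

Order all 10 blocks by rate: Blood Drive/first 30 > Shelter/first 26 > Food Bank/first 22 > Park Build/first 18 > Food Bank/second 16 > Park Build/second 15 > Shelter/second 14 > Tree Plant/first 10 > Blood Drive/second 4 > Tree Plant/second 3.
Blood Drive/first (30): +4 — 32 left.
Shelter/first (26): +9 — 23 left.
Fill Food Bank first block (6 at 22) — 17 left.
Park Build/first (18): +6 — 11 left.
Food Bank/second (16): +8 — 3 left.
Park Build/second: +3 of 10 at 15; pool empty.
Total = 30×4 + 26×9 + 22×6 + 18×6 + 16×8 + 15×3 = 767.

767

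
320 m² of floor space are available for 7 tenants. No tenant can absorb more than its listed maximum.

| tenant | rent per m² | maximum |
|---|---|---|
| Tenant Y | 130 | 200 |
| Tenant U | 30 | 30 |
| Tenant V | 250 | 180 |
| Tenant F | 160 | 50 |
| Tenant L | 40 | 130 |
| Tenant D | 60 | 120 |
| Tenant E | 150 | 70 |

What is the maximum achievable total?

Highest rent per m² first: Tenant V 250 > Tenant F 160 > Tenant E 150 > Tenant Y 130 > Tenant D 60 > Tenant L 40 > Tenant U 30.
Tenant V takes 180 to reach its cap of 180 — 140 left.
Tenant F: +50 to 50 (cap) — 90 left.
Tenant E: +70 to 70 (cap) — 20 left.
Tenant Y: +20 (room for 200) → 20. Pool exhausted.
Total = 130×20 + 250×180 + 160×50 + 150×70 = 66100.

66100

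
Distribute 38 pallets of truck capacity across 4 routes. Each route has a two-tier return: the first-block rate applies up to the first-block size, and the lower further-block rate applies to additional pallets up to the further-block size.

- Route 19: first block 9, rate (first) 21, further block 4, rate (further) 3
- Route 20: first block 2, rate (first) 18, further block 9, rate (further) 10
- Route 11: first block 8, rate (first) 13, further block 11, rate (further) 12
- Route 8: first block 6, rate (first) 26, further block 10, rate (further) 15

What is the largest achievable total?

Rank every tier by rate: Route 8/tier1 26 > Route 19/tier1 21 > Route 20/tier1 18 > Route 8/tier2 15 > Route 11/tier1 13 > Route 11/tier2 12 > Route 20/tier2 10 > Route 19/tier2 3.
Fill Route 8 tier1 block (6 at 26) ; 32 left.
Route 19 tier1 at 21: fill all 9 ; 23 left.
Route 20/tier1 (18): +2 ; 21 left.
Route 8 tier2 at 15: fill all 10 ; 11 left.
Route 11 tier1 at 13: fill all 8 ; 3 left.
Route 11 tier2 at 12: only 3 left, fill 3.
Total = 26×6 + 21×9 + 18×2 + 15×10 + 13×8 + 12×3 = 671.

671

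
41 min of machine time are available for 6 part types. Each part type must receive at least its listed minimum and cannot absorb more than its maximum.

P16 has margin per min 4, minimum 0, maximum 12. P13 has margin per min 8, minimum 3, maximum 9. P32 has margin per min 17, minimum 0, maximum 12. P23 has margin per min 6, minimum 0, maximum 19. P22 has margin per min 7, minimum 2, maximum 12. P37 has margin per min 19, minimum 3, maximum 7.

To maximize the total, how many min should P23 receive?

1

Meeting every minimum uses 0+3+0+0+2+3 = 8 min, leaving 33.
Order the part types by margin per min: P37 19 > P32 17 > P13 8 > P22 7 > P23 6 > P16 4.
P37: +4 to 7 (cap) — 29 left.
Give P32 12 more to hit its cap of 12 — 17 left.
P13: +6 to 9 (cap) — 11 left.
P22 takes 10 more to reach its cap of 12 — 1 left.
Only 1 left; P23 takes them to reach 1.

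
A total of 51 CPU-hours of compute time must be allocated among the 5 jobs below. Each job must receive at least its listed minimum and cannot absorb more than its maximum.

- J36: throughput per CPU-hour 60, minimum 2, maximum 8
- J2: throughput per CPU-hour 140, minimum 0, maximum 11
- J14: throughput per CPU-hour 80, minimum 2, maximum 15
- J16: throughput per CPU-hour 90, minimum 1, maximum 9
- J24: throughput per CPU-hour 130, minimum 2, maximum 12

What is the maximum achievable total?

5350

Meeting every minimum uses 2+0+2+1+2 = 7 CPU-hours, leaving 44.
Rank by throughput per CPU-hour: J2 140 > J24 130 > J16 90 > J14 80 > J36 60.
J2 takes 11 more to reach its cap of 11 — 33 left.
Give J24 10 more to hit its cap of 12 — 23 left.
J16: +8 to 9 (cap) — 15 left.
Give J14 13 more to hit its cap of 15 — 2 left.
Only 2 left; J36 takes them to reach 4.
Total = 60×4 + 140×11 + 80×15 + 90×9 + 130×12 = 5350.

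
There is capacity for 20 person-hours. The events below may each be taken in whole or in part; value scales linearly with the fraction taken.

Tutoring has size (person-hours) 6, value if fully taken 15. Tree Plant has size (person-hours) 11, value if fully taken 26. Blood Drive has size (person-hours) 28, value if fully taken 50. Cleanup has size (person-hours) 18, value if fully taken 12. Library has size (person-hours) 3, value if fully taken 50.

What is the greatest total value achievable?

Best value per unit of size first: Library 50/3≈16.7, Tutoring 15/6≈2.5, Tree Plant 26/11≈2.36, Blood Drive 50/28≈1.79, Cleanup 12/18≈0.667.
Library: take in full, 3 person-hours for value 50 — 17 left.
Take all of Tutoring (6 person-hours, value 15) — 11 person-hours left.
All 11 person-hours of Tree Plant fit (value 26) — 0 remain.
Total value = 91.

91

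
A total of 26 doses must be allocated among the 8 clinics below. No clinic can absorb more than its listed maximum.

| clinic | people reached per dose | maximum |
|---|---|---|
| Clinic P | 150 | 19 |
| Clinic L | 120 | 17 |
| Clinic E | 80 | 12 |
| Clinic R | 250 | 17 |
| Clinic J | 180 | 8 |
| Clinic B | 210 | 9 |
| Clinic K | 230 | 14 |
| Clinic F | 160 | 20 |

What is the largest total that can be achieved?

6320

Rank by people reached per dose: Clinic R 250 > Clinic K 230 > Clinic B 210 > Clinic J 180 > Clinic F 160 > Clinic P 150 > Clinic L 120 > Clinic E 80.
Clinic R takes 17 to reach its cap of 17 → 9 left.
Clinic K: +9 (room for 14) → 9. Pool exhausted.
Total = 250×17 + 230×9 = 6320.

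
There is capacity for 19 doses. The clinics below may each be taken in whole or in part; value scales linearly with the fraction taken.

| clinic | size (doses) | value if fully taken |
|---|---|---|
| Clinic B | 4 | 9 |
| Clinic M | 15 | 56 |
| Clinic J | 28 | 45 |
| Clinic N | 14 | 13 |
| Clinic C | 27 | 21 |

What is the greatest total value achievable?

Sort by value density: Clinic M 56/15≈3.73, Clinic B 9/4≈2.25, Clinic J 45/28≈1.61, Clinic N 13/14≈0.929, Clinic C 21/27≈0.778.
Take all of Clinic M (15 doses, value 56) → 4 doses left.
Take all of Clinic B (4 doses, value 9) → 0 doses left.
Total value = 65.

65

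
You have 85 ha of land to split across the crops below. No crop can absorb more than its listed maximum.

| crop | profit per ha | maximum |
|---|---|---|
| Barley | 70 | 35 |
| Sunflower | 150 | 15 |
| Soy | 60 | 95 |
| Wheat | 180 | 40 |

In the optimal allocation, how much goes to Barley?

Order the crops by profit per ha: Wheat 180 > Sunflower 150 > Barley 70 > Soy 60.
Give Wheat 40 to hit its cap of 40 ; 45 left.
Sunflower: +15 to 15 (cap) ; 30 left.
Only 30 left; Barley takes them to reach 30.

30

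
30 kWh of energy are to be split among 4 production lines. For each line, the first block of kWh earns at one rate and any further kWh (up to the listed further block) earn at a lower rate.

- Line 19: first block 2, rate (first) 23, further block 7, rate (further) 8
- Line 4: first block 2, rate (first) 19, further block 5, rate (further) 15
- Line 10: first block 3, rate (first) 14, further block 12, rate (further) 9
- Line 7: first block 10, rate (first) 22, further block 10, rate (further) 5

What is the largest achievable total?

493

Order all 8 blocks by rate: Line 19/first 23 > Line 7/first 22 > Line 4/first 19 > Line 4/second 15 > Line 10/first 14 > Line 10/second 9 > Line 19/second 8 > Line 7/second 5.
Line 19/first (23): +2 ; 28 left.
Line 7 first at 22: fill all 10 ; 18 left.
Line 4 first at 19: fill all 2 ; 16 left.
Line 4 second at 15: fill all 5 ; 11 left.
Line 10 first at 14: fill all 3 ; 8 left.
Line 10/second: +8 of 12 at 9; pool empty.
Total = 23×2 + 22×10 + 19×2 + 15×5 + 14×3 + 9×8 = 493.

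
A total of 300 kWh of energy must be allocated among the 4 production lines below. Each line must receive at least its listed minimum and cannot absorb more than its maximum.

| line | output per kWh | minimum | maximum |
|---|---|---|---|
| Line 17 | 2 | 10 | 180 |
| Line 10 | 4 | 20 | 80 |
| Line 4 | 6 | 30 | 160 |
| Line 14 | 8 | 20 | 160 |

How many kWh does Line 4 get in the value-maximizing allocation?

110

Meeting every minimum uses 10+20+30+20 = 80 kWh, leaving 220.
Highest output per kWh first: Line 14 8 > Line 4 6 > Line 10 4 > Line 17 2.
Line 14 takes 140 more to reach its cap of 160 → 80 left.
Only 80 left; Line 4 takes them to reach 110.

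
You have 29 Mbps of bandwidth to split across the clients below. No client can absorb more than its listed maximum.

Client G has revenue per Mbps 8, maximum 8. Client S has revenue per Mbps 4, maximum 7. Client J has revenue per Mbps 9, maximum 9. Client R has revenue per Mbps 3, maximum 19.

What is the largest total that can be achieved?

Rank by revenue per Mbps: Client J 9 > Client G 8 > Client S 4 > Client R 3.
Give Client J 9 to hit its cap of 9 → 20 left.
Client G: +8 to 8 (cap) → 12 left.
Give Client S 7 to hit its cap of 7 → 5 left.
Only 5 left; Client R takes them to reach 5.
Total = 8×8 + 4×7 + 9×9 + 3×5 = 188.

188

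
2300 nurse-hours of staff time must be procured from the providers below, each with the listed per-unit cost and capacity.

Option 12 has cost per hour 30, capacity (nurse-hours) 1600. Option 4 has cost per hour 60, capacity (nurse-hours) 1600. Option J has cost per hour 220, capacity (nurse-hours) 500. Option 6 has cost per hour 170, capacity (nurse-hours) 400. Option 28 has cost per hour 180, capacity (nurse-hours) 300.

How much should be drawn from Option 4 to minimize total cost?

700

Use providers in increasing cost order.
Take 1600 from Option 12 at 30 ; need 700 more.
Option 4 at 60: take 700 of its 1600 ; requirement met.
Option 6, Option 28, Option J: unused.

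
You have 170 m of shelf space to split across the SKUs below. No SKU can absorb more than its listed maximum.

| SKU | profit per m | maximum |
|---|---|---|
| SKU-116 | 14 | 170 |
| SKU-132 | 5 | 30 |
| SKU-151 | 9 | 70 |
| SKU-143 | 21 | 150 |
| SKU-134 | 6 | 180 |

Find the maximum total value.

Rank by profit per m: SKU-143 21 > SKU-116 14 > SKU-151 9 > SKU-134 6 > SKU-132 5.
SKU-143: +150 to 150 (cap) ; 20 left.
SKU-116 has room for 170 but only 20 remain, so it gets 20.
Total = 14×20 + 21×150 = 3430.

3430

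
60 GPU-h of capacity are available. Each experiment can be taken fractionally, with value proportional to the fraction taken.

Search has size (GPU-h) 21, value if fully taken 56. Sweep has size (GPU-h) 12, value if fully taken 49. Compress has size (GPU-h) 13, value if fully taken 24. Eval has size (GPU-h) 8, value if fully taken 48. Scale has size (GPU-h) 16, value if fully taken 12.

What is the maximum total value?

181.5

Best value per unit of size first: Eval 48/8≈6, Sweep 49/12≈4.08, Search 56/21≈2.67, Compress 24/13≈1.85, Scale 12/16≈0.75.
Eval: take in full, 8 GPU-h for value 48 ; 52 left.
All 12 GPU-h of Sweep fit (value 49) ; 40 remain.
Take all of Search (21 GPU-h, value 56) ; 19 GPU-h left.
Take all of Compress (13 GPU-h, value 24) ; 6 GPU-h left.
Fill the last 6 GPU-h with part of Scale: 6/16 of it earns 4.5.
Total value = 181.5.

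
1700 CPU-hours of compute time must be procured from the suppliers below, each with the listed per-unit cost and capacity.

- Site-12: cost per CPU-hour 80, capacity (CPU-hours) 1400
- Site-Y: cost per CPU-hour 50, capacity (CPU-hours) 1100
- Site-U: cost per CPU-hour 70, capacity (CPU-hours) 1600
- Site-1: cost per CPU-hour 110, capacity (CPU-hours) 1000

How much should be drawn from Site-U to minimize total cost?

Fill from the cheapest supplier first.
Take 1100 from Site-Y at 50 → need 600 more.
Take 600 from Site-U at 70 to finish.
Site-12, Site-1: unused.

600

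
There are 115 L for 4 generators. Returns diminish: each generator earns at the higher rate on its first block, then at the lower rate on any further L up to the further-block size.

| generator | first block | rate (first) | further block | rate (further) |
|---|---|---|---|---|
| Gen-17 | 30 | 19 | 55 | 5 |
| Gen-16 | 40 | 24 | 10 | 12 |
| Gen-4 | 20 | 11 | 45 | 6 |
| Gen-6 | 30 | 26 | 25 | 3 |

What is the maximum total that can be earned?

2485

Order all 8 blocks by rate: Gen-6/first 26 > Gen-16/first 24 > Gen-17/first 19 > Gen-16/second 12 > Gen-4/first 11 > Gen-4/second 6 > Gen-17/second 5 > Gen-6/second 3.
Gen-6 first at 26: fill all 30 ; 85 left.
Gen-16 first at 24: fill all 40 ; 45 left.
Gen-17/first (19): +30 ; 15 left.
Fill Gen-16 second block (10 at 12) ; 5 left.
Gen-4 first at 11: only 5 left, fill 5.
Total = 26×30 + 24×40 + 19×30 + 12×10 + 11×5 = 2485.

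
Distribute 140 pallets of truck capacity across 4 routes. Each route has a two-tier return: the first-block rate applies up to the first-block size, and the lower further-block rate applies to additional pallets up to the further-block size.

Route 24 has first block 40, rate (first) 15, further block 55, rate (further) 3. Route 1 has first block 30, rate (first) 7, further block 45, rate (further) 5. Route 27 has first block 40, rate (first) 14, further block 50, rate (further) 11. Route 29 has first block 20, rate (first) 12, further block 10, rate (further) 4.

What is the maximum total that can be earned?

1840

Order all 8 blocks by rate: Route 24/tier1 15 > Route 27/tier1 14 > Route 29/tier1 12 > Route 27/tier2 11 > Route 1/tier1 7 > Route 1/tier2 5 > Route 29/tier2 4 > Route 24/tier2 3.
Route 24 tier1 at 15: fill all 40 — 100 left.
Route 27/tier1 (14): +40 — 60 left.
Route 29/tier1 (12): +20 — 40 left.
40 remain; put them into Route 27 tier2 at 11.
Total = 15×40 + 14×40 + 12×20 + 11×40 = 1840.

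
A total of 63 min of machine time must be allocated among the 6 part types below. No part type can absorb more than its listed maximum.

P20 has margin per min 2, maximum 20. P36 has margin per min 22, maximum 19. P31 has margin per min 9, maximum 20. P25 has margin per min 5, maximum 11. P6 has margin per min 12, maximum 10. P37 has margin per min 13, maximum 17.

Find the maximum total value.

912

Order the part types by margin per min: P36 22 > P37 13 > P6 12 > P31 9 > P25 5 > P20 2.
P36 takes 19 to reach its cap of 19 ; 44 left.
P37 takes 17 to reach its cap of 17 ; 27 left.
P6: +10 to 10 (cap) ; 17 left.
P31: +17 (room for 20) → 17. Pool exhausted.
Total = 22×19 + 9×17 + 12×10 + 13×17 = 912.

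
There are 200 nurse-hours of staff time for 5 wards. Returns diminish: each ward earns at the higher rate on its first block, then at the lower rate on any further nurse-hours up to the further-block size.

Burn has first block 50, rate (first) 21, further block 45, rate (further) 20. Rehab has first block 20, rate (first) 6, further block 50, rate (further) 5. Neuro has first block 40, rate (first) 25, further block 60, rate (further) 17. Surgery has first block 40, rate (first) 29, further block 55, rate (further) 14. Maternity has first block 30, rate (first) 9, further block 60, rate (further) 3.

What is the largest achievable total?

4535

Rank every tier by rate: Surgery/T1 29 > Neuro/T1 25 > Burn/T1 21 > Burn/T2 20 > Neuro/T2 17 > Surgery/T2 14 > Maternity/T1 9 > Rehab/T1 6 > Rehab/T2 5 > Maternity/T2 3.
Fill Surgery T1 block (40 at 29) → 160 left.
Fill Neuro T1 block (40 at 25) → 120 left.
Fill Burn T1 block (50 at 21) → 70 left.
Burn/T2 (20): +45 → 25 left.
Neuro/T2: +25 of 60 at 17; pool empty.
Total = 29×40 + 25×40 + 21×50 + 20×45 + 17×25 = 4535.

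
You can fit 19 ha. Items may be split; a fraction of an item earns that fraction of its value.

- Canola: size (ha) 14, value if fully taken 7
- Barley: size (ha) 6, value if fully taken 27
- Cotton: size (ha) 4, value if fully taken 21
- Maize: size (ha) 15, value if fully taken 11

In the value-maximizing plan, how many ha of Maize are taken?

Sort by value density: Cotton 21/4≈5.25, Barley 27/6≈4.5, Maize 11/15≈0.733, Canola 7/14≈0.5.
Take all of Cotton (4 ha, value 21) — 15 ha left.
Take all of Barley (6 ha, value 27) — 9 ha left.
Fill the last 9 ha with part of Maize: 9/15 of it earns 6.6.

9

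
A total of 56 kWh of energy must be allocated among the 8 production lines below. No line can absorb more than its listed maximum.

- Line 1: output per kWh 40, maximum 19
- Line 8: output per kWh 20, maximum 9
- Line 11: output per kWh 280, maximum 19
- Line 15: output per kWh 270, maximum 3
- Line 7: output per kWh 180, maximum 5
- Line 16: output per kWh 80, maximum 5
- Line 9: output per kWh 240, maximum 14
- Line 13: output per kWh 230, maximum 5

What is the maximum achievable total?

12140

Order the production lines by output per kWh: Line 11 280 > Line 15 270 > Line 9 240 > Line 13 230 > Line 7 180 > Line 16 80 > Line 1 40 > Line 8 20.
Give Line 11 19 to hit its cap of 19 → 37 left.
Line 15: +3 to 3 (cap) → 34 left.
Line 9 takes 14 to reach its cap of 14 → 20 left.
Give Line 13 5 to hit its cap of 5 → 15 left.
Give Line 7 5 to hit its cap of 5 → 10 left.
Line 16 takes 5 to reach its cap of 5 → 5 left.
Only 5 left; Line 1 takes them to reach 5.
Total = 40×5 + 280×19 + 270×3 + 180×5 + 80×5 + 240×14 + 230×5 = 12140.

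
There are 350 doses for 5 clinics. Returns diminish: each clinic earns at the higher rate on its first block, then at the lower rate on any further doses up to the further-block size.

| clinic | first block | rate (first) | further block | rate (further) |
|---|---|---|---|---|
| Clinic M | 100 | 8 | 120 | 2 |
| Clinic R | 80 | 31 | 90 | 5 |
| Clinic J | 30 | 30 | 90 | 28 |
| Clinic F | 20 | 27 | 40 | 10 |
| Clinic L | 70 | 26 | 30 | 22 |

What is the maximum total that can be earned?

9220

Order all 10 blocks by rate: Clinic R/first 31 > Clinic J/first 30 > Clinic J/second 28 > Clinic F/first 27 > Clinic L/first 26 > Clinic L/second 22 > Clinic F/second 10 > Clinic M/first 8 > Clinic R/second 5 > Clinic M/second 2.
Fill Clinic R first block (80 at 31) — 270 left.
Fill Clinic J first block (30 at 30) — 240 left.
Fill Clinic J second block (90 at 28) — 150 left.
Clinic F first at 27: fill all 20 — 130 left.
Fill Clinic L first block (70 at 26) — 60 left.
Clinic L second at 22: fill all 30 — 30 left.
Clinic F/second: +30 of 40 at 10; pool empty.
Total = 31×80 + 30×30 + 28×90 + 27×20 + 26×70 + 22×30 + 10×30 = 9220.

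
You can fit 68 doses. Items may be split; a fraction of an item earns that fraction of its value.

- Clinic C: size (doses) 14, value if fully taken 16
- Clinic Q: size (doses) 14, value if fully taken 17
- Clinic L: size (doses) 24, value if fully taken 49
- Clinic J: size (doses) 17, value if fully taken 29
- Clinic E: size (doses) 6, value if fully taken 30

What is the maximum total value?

Rank by value-to-size ratio: Clinic E 30/6≈5, Clinic L 49/24≈2.04, Clinic J 29/17≈1.71, Clinic Q 17/14≈1.21, Clinic C 16/14≈1.14.
All 6 doses of Clinic E fit (value 30) → 62 remain.
Clinic L: take in full, 24 doses for value 49 → 38 left.
All 17 doses of Clinic J fit (value 29) → 21 remain.
Take all of Clinic Q (14 doses, value 17) → 7 doses left.
Only 7 doses remain; take 7/14 of Clinic C for value 16×7/14 = 8.
Total value = 133.

133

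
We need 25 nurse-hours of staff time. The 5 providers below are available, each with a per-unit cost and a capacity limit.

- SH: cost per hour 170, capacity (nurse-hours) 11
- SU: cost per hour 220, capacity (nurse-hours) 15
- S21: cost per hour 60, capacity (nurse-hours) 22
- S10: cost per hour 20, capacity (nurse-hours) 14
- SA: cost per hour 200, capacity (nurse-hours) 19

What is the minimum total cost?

Fill from the cheapest provider first.
S10 at 20: take all 14 nurse-hours → 11 still needed.
S21 (60): take the remaining 11 → done.
SH, SA, SU: unused.
Cost = 14×20 + 11×60 = 940.

940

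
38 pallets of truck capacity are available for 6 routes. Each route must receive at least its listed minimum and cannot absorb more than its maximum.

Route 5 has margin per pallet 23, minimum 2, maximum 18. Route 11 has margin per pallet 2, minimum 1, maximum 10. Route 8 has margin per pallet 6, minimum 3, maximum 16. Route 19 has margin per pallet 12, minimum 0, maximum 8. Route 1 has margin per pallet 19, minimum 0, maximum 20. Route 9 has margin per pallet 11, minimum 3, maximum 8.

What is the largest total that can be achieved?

Meeting every minimum uses 2+1+3+0+0+3 = 9 pallets, leaving 29.
Highest margin per pallet first: Route 5 23 > Route 1 19 > Route 19 12 > Route 9 11 > Route 8 6 > Route 11 2.
Route 5: +16 to 18 (cap) → 13 left.
Route 1 has room for 20 more but only 13 remain, so it gets 13.
Total = 23×18 + 2×1 + 6×3 + 19×13 + 11×3 = 714.

714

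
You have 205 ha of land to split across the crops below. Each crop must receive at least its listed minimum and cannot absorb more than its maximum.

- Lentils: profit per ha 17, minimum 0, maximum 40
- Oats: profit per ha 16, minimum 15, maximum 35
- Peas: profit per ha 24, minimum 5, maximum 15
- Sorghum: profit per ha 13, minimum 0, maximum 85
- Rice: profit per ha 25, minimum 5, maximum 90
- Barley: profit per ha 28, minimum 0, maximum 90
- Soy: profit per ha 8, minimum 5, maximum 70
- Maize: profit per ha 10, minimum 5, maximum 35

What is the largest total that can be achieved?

5095

Meeting every minimum uses 0+15+5+0+5+0+5+5 = 35 ha, leaving 170.
Order the crops by profit per ha: Barley 28 > Rice 25 > Peas 24 > Lentils 17 > Oats 16 > Sorghum 13 > Maize 10 > Soy 8.
Barley takes 90 more to reach its cap of 90 → 80 left.
Rice: +80 (room for 85) → 85. Pool exhausted.
Total = 16×15 + 24×5 + 25×85 + 28×90 + 8×5 + 10×5 = 5095.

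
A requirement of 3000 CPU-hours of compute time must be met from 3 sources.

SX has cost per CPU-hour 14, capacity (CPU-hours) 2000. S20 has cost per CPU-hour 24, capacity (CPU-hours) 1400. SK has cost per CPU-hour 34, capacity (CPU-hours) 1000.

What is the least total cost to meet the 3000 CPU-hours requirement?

52000

Fill from the cheapest source first.
SX at 14: take all 2000 CPU-hours → 1000 still needed.
S20 (24): take the remaining 1000 → done.
SK: unused.
Cost = 2000×14 + 1000×24 = 52000.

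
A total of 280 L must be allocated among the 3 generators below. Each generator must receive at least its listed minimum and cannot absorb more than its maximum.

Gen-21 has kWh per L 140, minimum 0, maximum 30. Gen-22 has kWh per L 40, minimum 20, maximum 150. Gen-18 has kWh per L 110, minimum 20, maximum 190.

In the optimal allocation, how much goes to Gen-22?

Meeting every minimum uses 0+20+20 = 40 L, leaving 240.
Order the generators by kWh per L: Gen-21 140 > Gen-18 110 > Gen-22 40.
Give Gen-21 30 more to hit its cap of 30 → 210 left.
Gen-18: +170 to 190 (cap) → 40 left.
Only 40 left; Gen-22 takes them to reach 60.

60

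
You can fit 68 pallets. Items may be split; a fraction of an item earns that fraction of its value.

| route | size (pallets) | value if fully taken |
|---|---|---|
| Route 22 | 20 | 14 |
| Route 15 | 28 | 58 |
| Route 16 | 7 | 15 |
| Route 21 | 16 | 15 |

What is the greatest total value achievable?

99.9

Best value per unit of size first: Route 16 15/7≈2.14, Route 15 58/28≈2.07, Route 21 15/16≈0.938, Route 22 14/20≈0.7.
All 7 pallets of Route 16 fit (value 15) — 61 remain.
Take all of Route 15 (28 pallets, value 58) — 33 pallets left.
Route 21: take in full, 16 pallets for value 15 — 17 left.
Fill the last 17 pallets with part of Route 22: 17/20 of it earns 11.9.
Total value = 99.9.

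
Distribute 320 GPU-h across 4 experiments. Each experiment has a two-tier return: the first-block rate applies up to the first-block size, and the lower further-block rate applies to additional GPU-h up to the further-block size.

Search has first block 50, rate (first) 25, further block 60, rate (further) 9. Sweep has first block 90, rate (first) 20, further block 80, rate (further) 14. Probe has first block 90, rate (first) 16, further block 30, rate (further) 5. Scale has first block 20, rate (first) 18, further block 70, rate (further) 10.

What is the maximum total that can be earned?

5830

Treat each block as its own option and order by rate: Search/T1 25 > Sweep/T1 20 > Scale/T1 18 > Probe/T1 16 > Sweep/T2 14 > Scale/T2 10 > Search/T2 9 > Probe/T2 5.
Search T1 at 25: fill all 50 ; 270 left.
Fill Sweep T1 block (90 at 20) ; 180 left.
Scale/T1 (18): +20 ; 160 left.
Probe/T1 (16): +90 ; 70 left.
70 remain; put them into Sweep T2 at 14.
Total = 25×50 + 20×90 + 18×20 + 16×90 + 14×70 = 5830.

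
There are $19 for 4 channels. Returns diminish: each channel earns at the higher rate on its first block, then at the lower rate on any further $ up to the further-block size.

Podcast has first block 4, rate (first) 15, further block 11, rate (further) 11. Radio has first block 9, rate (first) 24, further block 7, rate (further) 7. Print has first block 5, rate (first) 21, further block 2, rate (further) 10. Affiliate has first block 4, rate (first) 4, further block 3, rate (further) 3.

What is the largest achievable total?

392

Rank every tier by rate: Radio/tier1 24 > Print/tier1 21 > Podcast/tier1 15 > Podcast/tier2 11 > Print/tier2 10 > Radio/tier2 7 > Affiliate/tier1 4 > Affiliate/tier2 3.
Radio/tier1 (24): +9 → 10 left.
Fill Print tier1 block (5 at 21) → 5 left.
Podcast/tier1 (15): +4 → 1 left.
1 remain; put them into Podcast tier2 at 11.
Total = 24×9 + 21×5 + 15×4 + 11×1 = 392.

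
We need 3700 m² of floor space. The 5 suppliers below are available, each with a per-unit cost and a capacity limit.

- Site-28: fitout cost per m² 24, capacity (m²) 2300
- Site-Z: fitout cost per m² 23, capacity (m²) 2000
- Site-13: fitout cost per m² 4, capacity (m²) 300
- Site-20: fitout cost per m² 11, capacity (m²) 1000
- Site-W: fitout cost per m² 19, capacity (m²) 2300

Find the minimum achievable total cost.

Fill from the cheapest supplier first.
Site-13 (4): use full 300 ; 3400 m² to go.
Take 1000 from Site-20 at 11 ; need 2400 more.
Site-W at 19: take all 2300 m² ; 100 still needed.
Site-Z at 23: take 100 of its 2000 ; requirement met.
Site-28: unused.
Cost = 300×4 + 1000×11 + 2300×19 + 100×23 = 58200.

58200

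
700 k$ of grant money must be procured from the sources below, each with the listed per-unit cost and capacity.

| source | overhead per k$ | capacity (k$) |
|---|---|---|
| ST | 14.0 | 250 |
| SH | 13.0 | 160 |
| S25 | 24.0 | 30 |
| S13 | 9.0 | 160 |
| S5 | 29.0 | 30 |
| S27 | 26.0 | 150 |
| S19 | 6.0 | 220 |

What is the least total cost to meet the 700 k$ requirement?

7080

Use sources in increasing cost order.
Take 220 from S19 at 6.0 ; need 480 more.
S13 (9.0): use full 160 ; 320 k$ to go.
SH (13.0): use full 160 ; 160 k$ to go.
ST at 14.0: take 160 of its 250 ; requirement met.
S25, S27, S5: unused.
Cost = 220×6.0 + 160×9.0 + 160×13.0 + 160×14.0 = 7080.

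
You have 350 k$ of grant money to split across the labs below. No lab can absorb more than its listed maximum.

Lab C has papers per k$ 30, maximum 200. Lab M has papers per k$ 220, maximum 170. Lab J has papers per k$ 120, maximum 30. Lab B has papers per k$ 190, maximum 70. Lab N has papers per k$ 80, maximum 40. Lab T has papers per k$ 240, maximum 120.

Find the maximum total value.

77600

Order the labs by papers per k$: Lab T 240 > Lab M 220 > Lab B 190 > Lab J 120 > Lab N 80 > Lab C 30.
Lab T takes 120 to reach its cap of 120 → 230 left.
Lab M: +170 to 170 (cap) → 60 left.
Lab B: +60 (room for 70) → 60. Pool exhausted.
Total = 220×170 + 190×60 + 240×120 = 77600.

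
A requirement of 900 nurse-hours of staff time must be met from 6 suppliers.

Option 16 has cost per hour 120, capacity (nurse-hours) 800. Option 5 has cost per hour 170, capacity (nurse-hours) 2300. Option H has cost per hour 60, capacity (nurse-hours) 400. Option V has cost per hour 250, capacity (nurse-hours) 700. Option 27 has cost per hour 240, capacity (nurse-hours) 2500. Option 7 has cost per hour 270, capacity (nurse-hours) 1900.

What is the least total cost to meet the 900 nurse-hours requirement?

84000

Fill from the cheapest supplier first.
Option H (60): use full 400 → 500 nurse-hours to go.
Option 16 at 120: take 500 of its 800 → requirement met.
Option 5, Option 27, Option V, Option 7: unused.
Cost = 400×60 + 500×120 = 84000.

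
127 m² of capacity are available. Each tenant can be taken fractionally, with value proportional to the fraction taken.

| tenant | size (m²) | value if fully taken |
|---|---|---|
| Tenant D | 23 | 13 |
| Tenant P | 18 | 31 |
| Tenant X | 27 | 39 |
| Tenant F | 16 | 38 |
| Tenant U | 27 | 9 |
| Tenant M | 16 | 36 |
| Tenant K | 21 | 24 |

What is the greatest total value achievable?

183

Rank by value-to-size ratio: Tenant F 38/16≈2.38, Tenant M 36/16≈2.25, Tenant P 31/18≈1.72, Tenant X 39/27≈1.44, Tenant K 24/21≈1.14, Tenant D 13/23≈0.565, Tenant U 9/27≈0.333.
All 16 m² of Tenant F fit (value 38) → 111 remain.
Tenant M: take in full, 16 m² for value 36 → 95 left.
Take all of Tenant P (18 m², value 31) → 77 m² left.
Take all of Tenant X (27 m², value 39) → 50 m² left.
Take all of Tenant K (21 m², value 24) → 29 m² left.
All 23 m² of Tenant D fit (value 13) → 6 remain.
Only 6 m² remain; take 6/27 of Tenant U for value 9×6/27 = 2.
Total value = 183.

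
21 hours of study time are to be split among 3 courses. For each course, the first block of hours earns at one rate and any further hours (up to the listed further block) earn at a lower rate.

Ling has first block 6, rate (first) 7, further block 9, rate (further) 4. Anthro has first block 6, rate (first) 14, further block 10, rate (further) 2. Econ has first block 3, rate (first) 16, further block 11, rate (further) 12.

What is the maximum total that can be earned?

271

Order all 6 blocks by rate: Econ/first 16 > Anthro/first 14 > Econ/second 12 > Ling/first 7 > Ling/second 4 > Anthro/second 2.
Econ/first (16): +3 ; 18 left.
Anthro/first (14): +6 ; 12 left.
Econ second at 12: fill all 11 ; 1 left.
1 remain; put them into Ling first at 7.
Total = 16×3 + 14×6 + 12×11 + 7×1 = 271.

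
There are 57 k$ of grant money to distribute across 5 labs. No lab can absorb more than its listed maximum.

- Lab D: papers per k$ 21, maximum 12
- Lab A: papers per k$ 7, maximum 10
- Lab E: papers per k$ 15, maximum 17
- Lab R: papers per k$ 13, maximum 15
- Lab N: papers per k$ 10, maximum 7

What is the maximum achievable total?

814

Rank by papers per k$: Lab D 21 > Lab E 15 > Lab R 13 > Lab N 10 > Lab A 7.
Lab D takes 12 to reach its cap of 12 ; 45 left.
Lab E takes 17 to reach its cap of 17 ; 28 left.
Give Lab R 15 to hit its cap of 15 ; 13 left.
Lab N takes 7 to reach its cap of 7 ; 6 left.
Lab A: +6 (room for 10) → 6. Pool exhausted.
Total = 21×12 + 7×6 + 15×17 + 13×15 + 10×7 = 814.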